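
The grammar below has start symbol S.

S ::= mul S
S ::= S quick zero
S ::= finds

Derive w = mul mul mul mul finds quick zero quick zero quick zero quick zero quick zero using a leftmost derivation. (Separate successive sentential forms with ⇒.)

S ⇒ S quick zero ⇒ S quick zero quick zero ⇒ mul S quick zero quick zero ⇒ mul S quick zero quick zero quick zero ⇒ mul mul S quick zero quick zero quick zero ⇒ mul mul mul S quick zero quick zero quick zero ⇒ mul mul mul S quick zero quick zero quick zero quick zero ⇒ mul mul mul mul S quick zero quick zero quick zero quick zero ⇒ mul mul mul mul S quick zero quick zero quick zero quick zero quick zero ⇒ mul mul mul mul finds quick zero quick zero quick zero quick zero quick zero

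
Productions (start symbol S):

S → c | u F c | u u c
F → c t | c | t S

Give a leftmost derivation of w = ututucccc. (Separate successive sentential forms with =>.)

S => uFc   [S → u F c]
uFc => utSc   [F → t S]
utSc => utuFcc   [S → u F c]
utuFcc => ututScc   [F → t S]
ututScc => ututuFccc   [S → u F c]
ututuFccc => ututucccc   [F → c]

S=>uFc=>utSc=>utuFcc=>ututScc=>ututuFccc=>ututucccc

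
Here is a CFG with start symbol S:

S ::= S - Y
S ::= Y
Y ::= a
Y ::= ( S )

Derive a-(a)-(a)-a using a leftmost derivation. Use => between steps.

S => S-Y => S-Y-Y => S-Y-Y-Y => Y-Y-Y-Y => a-Y-Y-Y => a-(S)-Y-Y => a-(Y)-Y-Y => a-(a)-Y-Y => a-(a)-(S)-Y => a-(a)-(Y)-Y => a-(a)-(a)-Y => a-(a)-(a)-a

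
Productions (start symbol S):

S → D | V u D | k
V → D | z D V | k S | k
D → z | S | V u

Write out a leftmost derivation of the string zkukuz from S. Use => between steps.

S => VuD => zDVuD => zVuVuD => zkuVuD => zkukuD => zkukuz

S => VuD   [S → V u D]
VuD => zDVuD   [V → z D V]
zDVuD => zVuVuD   [D → V u]
zVuVuD => zkuVuD   [V → k]
zkuVuD => zkukuD   [V → k]
zkukuD => zkukuz   [D → z]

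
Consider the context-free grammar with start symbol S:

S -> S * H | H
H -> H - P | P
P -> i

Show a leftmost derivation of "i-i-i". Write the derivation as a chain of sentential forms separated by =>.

S => H => H-P => H-P-P => P-P-P => i-P-P => i-i-P => i-i-i

S => H   [S -> H]
H => H-P   [H -> H - P]
H-P => H-P-P   [H -> H - P]
H-P-P => P-P-P   [H -> P]
P-P-P => i-P-P   [P -> i]
i-P-P => i-i-P   [P -> i]
i-i-P => i-i-i   [P -> i]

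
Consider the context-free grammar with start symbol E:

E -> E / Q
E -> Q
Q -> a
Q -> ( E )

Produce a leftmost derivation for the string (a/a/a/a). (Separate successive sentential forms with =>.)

E => Q => (E) => (E/Q) => (E/Q/Q) => (E/Q/Q/Q) => (Q/Q/Q/Q) => (a/Q/Q/Q) => (a/a/Q/Q) => (a/a/a/Q) => (a/a/a/a)

E => Q   [E -> Q]
Q => (E)   [Q -> ( E )]
(E) => (E/Q)   [E -> E / Q]
(E/Q) => (E/Q/Q)   [E -> E / Q]
(E/Q/Q) => (E/Q/Q/Q)   [E -> E / Q]
(E/Q/Q/Q) => (Q/Q/Q/Q)   [E -> Q]
(Q/Q/Q/Q) => (a/Q/Q/Q)   [Q -> a]
(a/Q/Q/Q) => (a/a/Q/Q)   [Q -> a]
(a/a/Q/Q) => (a/a/a/Q)   [Q -> a]
(a/a/a/Q) => (a/a/a/a)   [Q -> a]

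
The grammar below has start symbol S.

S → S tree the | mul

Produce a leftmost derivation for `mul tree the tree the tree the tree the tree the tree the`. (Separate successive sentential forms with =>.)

S => S tree the => S tree the tree the => S tree the tree the tree the => S tree the tree the tree the tree the => S tree the tree the tree the tree the tree the => S tree the tree the tree the tree the tree the tree the => mul tree the tree the tree the tree the tree the tree the

S => S tree the   [S → S tree the]
S tree the => S tree the tree the   [S → S tree the]
S tree the tree the => S tree the tree the tree the   [S → S tree the]
S tree the tree the tree the => S tree the tree the tree the tree the   [S → S tree the]
S tree the tree the tree the tree the => S tree the tree the tree the tree the tree the   [S → S tree the]
S tree the tree the tree the tree the tree the => S tree the tree the tree the tree the tree the tree the   [S → S tree the]
S tree the tree the tree the tree the tree the tree the => mul tree the tree the tree the tree the tree the tree the   [S → mul]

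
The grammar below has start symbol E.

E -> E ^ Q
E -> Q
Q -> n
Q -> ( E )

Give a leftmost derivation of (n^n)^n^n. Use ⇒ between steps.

E⇒E^Q⇒E^Q^Q⇒Q^Q^Q⇒(E)^Q^Q⇒(E^Q)^Q^Q⇒(Q^Q)^Q^Q⇒(n^Q)^Q^Q⇒(n^n)^Q^Q⇒(n^n)^n^Q⇒(n^n)^n^n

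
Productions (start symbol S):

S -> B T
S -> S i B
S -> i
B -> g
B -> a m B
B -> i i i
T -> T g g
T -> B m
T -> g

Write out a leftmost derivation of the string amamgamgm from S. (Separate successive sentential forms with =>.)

S => BT => amBT => amamBT => amamgT => amamgBm => amamgamBm => amamgamgm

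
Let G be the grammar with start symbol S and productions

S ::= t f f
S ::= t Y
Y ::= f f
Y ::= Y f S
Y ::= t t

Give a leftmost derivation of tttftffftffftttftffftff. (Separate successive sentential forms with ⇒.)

S ⇒ tY   [S ::= t Y]
tY ⇒ tYfS   [Y ::= Y f S]
tYfS ⇒ tYfSfS   [Y ::= Y f S]
tYfSfS ⇒ tYfSfSfS   [Y ::= Y f S]
tYfSfSfS ⇒ tYfSfSfSfS   [Y ::= Y f S]
tYfSfSfSfS ⇒ tttfSfSfSfS   [Y ::= t t]
tttfSfSfSfS ⇒ tttftfffSfSfS   [S ::= t f f]
tttftfffSfSfS ⇒ tttftffftYfSfS   [S ::= t Y]
tttftffftYfSfS ⇒ tttftffftYfSfSfS   [Y ::= Y f S]
tttftffftYfSfSfS ⇒ tttftffftfffSfSfS   [Y ::= f f]
tttftffftfffSfSfS ⇒ tttftffftffftYfSfS   [S ::= t Y]
tttftffftffftYfSfS ⇒ tttftffftffftttfSfS   [Y ::= t t]
tttftffftffftttfSfS ⇒ tttftffftffftttftfffS   [S ::= t f f]
tttftffftffftttftfffS ⇒ tttftffftffftttftffftff   [S ::= t f f]

S ⇒ tY ⇒ tYfS ⇒ tYfSfS ⇒ tYfSfSfS ⇒ tYfSfSfSfS ⇒ tttfSfSfSfS ⇒ tttftfffSfSfS ⇒ tttftffftYfSfS ⇒ tttftffftYfSfSfS ⇒ tttftffftfffSfSfS ⇒ tttftffftffftYfSfS ⇒ tttftffftffftttfSfS ⇒ tttftffftffftttftfffS ⇒ tttftffftffftttftffftff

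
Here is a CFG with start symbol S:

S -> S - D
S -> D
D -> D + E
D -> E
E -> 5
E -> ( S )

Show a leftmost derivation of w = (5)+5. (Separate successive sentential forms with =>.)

S => D   [S -> D]
D => D+E   [D -> D + E]
D+E => E+E   [D -> E]
E+E => (S)+E   [E -> ( S )]
(S)+E => (D)+E   [S -> D]
(D)+E => (E)+E   [D -> E]
(E)+E => (5)+E   [E -> 5]
(5)+E => (5)+5   [E -> 5]

S => D => D+E => E+E => (S)+E => (D)+E => (E)+E => (5)+E => (5)+5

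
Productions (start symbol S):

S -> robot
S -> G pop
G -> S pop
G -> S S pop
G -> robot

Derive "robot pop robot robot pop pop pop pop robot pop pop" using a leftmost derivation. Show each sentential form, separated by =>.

S => G pop => S S pop pop => G pop S pop pop => S S pop pop S pop pop => G pop S pop pop S pop pop => robot pop S pop pop S pop pop => robot pop G pop pop pop S pop pop => robot pop S S pop pop pop pop S pop pop => robot pop robot S pop pop pop pop S pop pop => robot pop robot robot pop pop pop pop S pop pop => robot pop robot robot pop pop pop pop robot pop pop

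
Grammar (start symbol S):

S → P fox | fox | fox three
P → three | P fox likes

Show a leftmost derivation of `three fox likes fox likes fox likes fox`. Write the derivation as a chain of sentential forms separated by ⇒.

S ⇒ P fox ⇒ P fox likes fox ⇒ P fox likes fox likes fox ⇒ P fox likes fox likes fox likes fox ⇒ three fox likes fox likes fox likes fox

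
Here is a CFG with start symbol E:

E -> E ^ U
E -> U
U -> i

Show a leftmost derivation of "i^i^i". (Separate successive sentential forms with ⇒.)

E⇒E^U⇒E^U^U⇒U^U^U⇒i^U^U⇒i^i^U⇒i^i^i

E ⇒ E^U   [E -> E ^ U]
E^U ⇒ E^U^U   [E -> E ^ U]
E^U^U ⇒ U^U^U   [E -> U]
U^U^U ⇒ i^U^U   [U -> i]
i^U^U ⇒ i^i^U   [U -> i]
i^i^U ⇒ i^i^i   [U -> i]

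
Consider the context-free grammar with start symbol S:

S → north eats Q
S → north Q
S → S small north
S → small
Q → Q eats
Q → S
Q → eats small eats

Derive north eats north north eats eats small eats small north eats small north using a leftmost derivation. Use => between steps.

S => S small north => north eats Q small north => north eats Q eats small north => north eats S eats small north => north eats north Q eats small north => north eats north S eats small north => north eats north S small north eats small north => north eats north north eats Q small north eats small north => north eats north north eats eats small eats small north eats small north

S => S small north   [S → S small north]
S small north => north eats Q small north   [S → north eats Q]
north eats Q small north => north eats Q eats small north   [Q → Q eats]
north eats Q eats small north => north eats S eats small north   [Q → S]
north eats S eats small north => north eats north Q eats small north   [S → north Q]
north eats north Q eats small north => north eats north S eats small north   [Q → S]
north eats north S eats small north => north eats north S small north eats small north   [S → S small north]
north eats north S small north eats small north => north eats north north eats Q small north eats small north   [S → north eats Q]
north eats north north eats Q small north eats small north => north eats north north eats eats small eats small north eats small north   [Q → eats small eats]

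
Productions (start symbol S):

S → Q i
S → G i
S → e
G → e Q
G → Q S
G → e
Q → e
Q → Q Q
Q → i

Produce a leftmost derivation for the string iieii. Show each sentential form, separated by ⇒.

S ⇒ Gi   [S → G i]
Gi ⇒ QSi   [G → Q S]
QSi ⇒ QQSi   [Q → Q Q]
QQSi ⇒ iQSi   [Q → i]
iQSi ⇒ iiSi   [Q → i]
iiSi ⇒ iiQii   [S → Q i]
iiQii ⇒ iieii   [Q → e]

S ⇒ Gi ⇒ QSi ⇒ QQSi ⇒ iQSi ⇒ iiSi ⇒ iiQii ⇒ iieii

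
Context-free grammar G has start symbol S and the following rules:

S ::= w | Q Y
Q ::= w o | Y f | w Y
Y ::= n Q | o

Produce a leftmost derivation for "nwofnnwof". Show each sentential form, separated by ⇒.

S⇒QY⇒YfY⇒nQfY⇒nwYfY⇒nwofY⇒nwofnQ⇒nwofnYf⇒nwofnnQf⇒nwofnnwof

S ⇒ QY   [S ::= Q Y]
QY ⇒ YfY   [Q ::= Y f]
YfY ⇒ nQfY   [Y ::= n Q]
nQfY ⇒ nwYfY   [Q ::= w Y]
nwYfY ⇒ nwofY   [Y ::= o]
nwofY ⇒ nwofnQ   [Y ::= n Q]
nwofnQ ⇒ nwofnYf   [Q ::= Y f]
nwofnYf ⇒ nwofnnQf   [Y ::= n Q]
nwofnnQf ⇒ nwofnnwof   [Q ::= w o]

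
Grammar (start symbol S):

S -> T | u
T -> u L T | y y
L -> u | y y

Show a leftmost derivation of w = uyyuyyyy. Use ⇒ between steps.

S ⇒ T   [S -> T]
T ⇒ uLT   [T -> u L T]
uLT ⇒ uyyT   [L -> y y]
uyyT ⇒ uyyuLT   [T -> u L T]
uyyuLT ⇒ uyyuyyT   [L -> y y]
uyyuyyT ⇒ uyyuyyyy   [T -> y y]

S⇒T⇒uLT⇒uyyT⇒uyyuLT⇒uyyuyyT⇒uyyuyyyy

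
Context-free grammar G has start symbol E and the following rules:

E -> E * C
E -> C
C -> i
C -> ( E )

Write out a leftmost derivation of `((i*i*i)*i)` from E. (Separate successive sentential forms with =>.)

E=>C=>(E)=>(E*C)=>(C*C)=>((E)*C)=>((E*C)*C)=>((E*C*C)*C)=>((C*C*C)*C)=>((i*C*C)*C)=>((i*i*C)*C)=>((i*i*i)*C)=>((i*i*i)*i)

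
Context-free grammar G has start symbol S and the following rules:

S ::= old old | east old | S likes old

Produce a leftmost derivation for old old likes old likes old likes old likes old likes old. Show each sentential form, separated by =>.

S => S likes old   [S ::= S likes old]
S likes old => S likes old likes old   [S ::= S likes old]
S likes old likes old => S likes old likes old likes old   [S ::= S likes old]
S likes old likes old likes old => S likes old likes old likes old likes old   [S ::= S likes old]
S likes old likes old likes old likes old => S likes old likes old likes old likes old likes old   [S ::= S likes old]
S likes old likes old likes old likes old likes old => old old likes old likes old likes old likes old likes old   [S ::= old old]

S => S likes old => S likes old likes old => S likes old likes old likes old => S likes old likes old likes old likes old => S likes old likes old likes old likes old likes old => old old likes old likes old likes old likes old likes old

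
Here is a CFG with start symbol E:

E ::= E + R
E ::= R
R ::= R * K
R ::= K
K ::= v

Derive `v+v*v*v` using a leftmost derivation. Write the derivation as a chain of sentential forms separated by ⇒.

E ⇒ E+R   [E ::= E + R]
E+R ⇒ R+R   [E ::= R]
R+R ⇒ K+R   [R ::= K]
K+R ⇒ v+R   [K ::= v]
v+R ⇒ v+R*K   [R ::= R * K]
v+R*K ⇒ v+R*K*K   [R ::= R * K]
v+R*K*K ⇒ v+K*K*K   [R ::= K]
v+K*K*K ⇒ v+v*K*K   [K ::= v]
v+v*K*K ⇒ v+v*v*K   [K ::= v]
v+v*v*K ⇒ v+v*v*v   [K ::= v]

E ⇒ E+R ⇒ R+R ⇒ K+R ⇒ v+R ⇒ v+R*K ⇒ v+R*K*K ⇒ v+K*K*K ⇒ v+v*K*K ⇒ v+v*v*K ⇒ v+v*v*v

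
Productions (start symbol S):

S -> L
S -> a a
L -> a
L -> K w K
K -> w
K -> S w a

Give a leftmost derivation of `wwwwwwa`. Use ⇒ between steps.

S ⇒ L ⇒ KwK ⇒ wwK ⇒ wwSwa ⇒ wwLwa ⇒ wwKwKwa ⇒ wwwwKwa ⇒ wwwwwwa

S ⇒ L   [S -> L]
L ⇒ KwK   [L -> K w K]
KwK ⇒ wwK   [K -> w]
wwK ⇒ wwSwa   [K -> S w a]
wwSwa ⇒ wwLwa   [S -> L]
wwLwa ⇒ wwKwKwa   [L -> K w K]
wwKwKwa ⇒ wwwwKwa   [K -> w]
wwwwKwa ⇒ wwwwwwa   [K -> w]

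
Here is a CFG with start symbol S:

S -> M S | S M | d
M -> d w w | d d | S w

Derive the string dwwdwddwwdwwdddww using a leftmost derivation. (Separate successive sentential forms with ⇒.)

S⇒SM⇒SMM⇒SMMM⇒SMMMM⇒MSMMMM⇒dwwSMMMM⇒dwwMSMMMM⇒dwwSwSMMMM⇒dwwdwSMMMM⇒dwwdwdMMMM⇒dwwdwddwwMMM⇒dwwdwddwwdwwMM⇒dwwdwddwwdwwddM⇒dwwdwddwwdwwdddww

S ⇒ SM   [S -> S M]
SM ⇒ SMM   [S -> S M]
SMM ⇒ SMMM   [S -> S M]
SMMM ⇒ SMMMM   [S -> S M]
SMMMM ⇒ MSMMMM   [S -> M S]
MSMMMM ⇒ dwwSMMMM   [M -> d w w]
dwwSMMMM ⇒ dwwMSMMMM   [S -> M S]
dwwMSMMMM ⇒ dwwSwSMMMM   [M -> S w]
dwwSwSMMMM ⇒ dwwdwSMMMM   [S -> d]
dwwdwSMMMM ⇒ dwwdwdMMMM   [S -> d]
dwwdwdMMMM ⇒ dwwdwddwwMMM   [M -> d w w]
dwwdwddwwMMM ⇒ dwwdwddwwdwwMM   [M -> d w w]
dwwdwddwwdwwMM ⇒ dwwdwddwwdwwddM   [M -> d d]
dwwdwddwwdwwddM ⇒ dwwdwddwwdwwdddww   [M -> d w w]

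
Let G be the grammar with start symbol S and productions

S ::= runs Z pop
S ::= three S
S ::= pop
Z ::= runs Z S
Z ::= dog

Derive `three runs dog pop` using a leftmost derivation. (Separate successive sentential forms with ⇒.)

S ⇒ three S   [S ::= three S]
three S ⇒ three runs Z pop   [S ::= runs Z pop]
three runs Z pop ⇒ three runs dog pop   [Z ::= dog]

S ⇒ three S ⇒ three runs Z pop ⇒ three runs dog pop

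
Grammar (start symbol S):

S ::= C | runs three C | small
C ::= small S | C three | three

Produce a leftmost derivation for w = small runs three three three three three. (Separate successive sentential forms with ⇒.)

S ⇒ C ⇒ C three ⇒ C three three ⇒ small S three three ⇒ small runs three C three three ⇒ small runs three C three three three ⇒ small runs three three three three three

S ⇒ C   [S ::= C]
C ⇒ C three   [C ::= C three]
C three ⇒ C three three   [C ::= C three]
C three three ⇒ small S three three   [C ::= small S]
small S three three ⇒ small runs three C three three   [S ::= runs three C]
small runs three C three three ⇒ small runs three C three three three   [C ::= C three]
small runs three C three three three ⇒ small runs three three three three three   [C ::= three]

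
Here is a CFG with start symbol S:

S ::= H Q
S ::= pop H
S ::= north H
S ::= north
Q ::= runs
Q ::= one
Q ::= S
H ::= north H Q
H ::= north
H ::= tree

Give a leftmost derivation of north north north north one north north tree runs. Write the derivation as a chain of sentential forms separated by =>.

S => H Q => north H Q Q => north north H Q Q Q => north north north Q Q Q => north north north S Q Q => north north north north Q Q => north north north north one Q => north north north north one S => north north north north one north H => north north north north one north north H Q => north north north north one north north tree Q => north north north north one north north tree runs

S => H Q   [S ::= H Q]
H Q => north H Q Q   [H ::= north H Q]
north H Q Q => north north H Q Q Q   [H ::= north H Q]
north north H Q Q Q => north north north Q Q Q   [H ::= north]
north north north Q Q Q => north north north S Q Q   [Q ::= S]
north north north S Q Q => north north north north Q Q   [S ::= north]
north north north north Q Q => north north north north one Q   [Q ::= one]
north north north north one Q => north north north north one S   [Q ::= S]
north north north north one S => north north north north one north H   [S ::= north H]
north north north north one north H => north north north north one north north H Q   [H ::= north H Q]
north north north north one north north H Q => north north north north one north north tree Q   [H ::= tree]
north north north north one north north tree Q => north north north north one north north tree runs   [Q ::= runs]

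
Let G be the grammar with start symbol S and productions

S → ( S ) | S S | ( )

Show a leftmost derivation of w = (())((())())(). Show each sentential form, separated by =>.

S => SS => SSS => (S)SS => (())SS => (())(S)S => (())(SS)S => (())((S)S)S => (())((())S)S => (())((())())S => (())((())())()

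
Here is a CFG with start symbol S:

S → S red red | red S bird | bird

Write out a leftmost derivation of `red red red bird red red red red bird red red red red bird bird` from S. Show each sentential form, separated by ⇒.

S ⇒ red S bird ⇒ red red S bird bird ⇒ red red S red red bird bird ⇒ red red S red red red red bird bird ⇒ red red red S bird red red red red bird bird ⇒ red red red S red red bird red red red red bird bird ⇒ red red red S red red red red bird red red red red bird bird ⇒ red red red bird red red red red bird red red red red bird bird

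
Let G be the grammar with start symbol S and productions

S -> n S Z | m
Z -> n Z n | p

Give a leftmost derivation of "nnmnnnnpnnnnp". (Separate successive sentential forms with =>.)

S => nSZ => nnSZZ => nnmZZ => nnmnZnZ => nnmnnZnnZ => nnmnnnZnnnZ => nnmnnnnZnnnnZ => nnmnnnnpnnnnZ => nnmnnnnpnnnnp

S => nSZ   [S -> n S Z]
nSZ => nnSZZ   [S -> n S Z]
nnSZZ => nnmZZ   [S -> m]
nnmZZ => nnmnZnZ   [Z -> n Z n]
nnmnZnZ => nnmnnZnnZ   [Z -> n Z n]
nnmnnZnnZ => nnmnnnZnnnZ   [Z -> n Z n]
nnmnnnZnnnZ => nnmnnnnZnnnnZ   [Z -> n Z n]
nnmnnnnZnnnnZ => nnmnnnnpnnnnZ   [Z -> p]
nnmnnnnpnnnnZ => nnmnnnnpnnnnp   [Z -> p]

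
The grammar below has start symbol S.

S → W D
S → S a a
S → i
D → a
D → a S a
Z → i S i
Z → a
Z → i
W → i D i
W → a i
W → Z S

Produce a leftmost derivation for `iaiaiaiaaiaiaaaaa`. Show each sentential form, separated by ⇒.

S ⇒ Saa ⇒ WDaa ⇒ iDiDaa ⇒ iaSaiDaa ⇒ iaWDaiDaa ⇒ iaiDiDaiDaa ⇒ iaiaSaiDaiDaa ⇒ iaiaiaiDaiDaa ⇒ iaiaiaiaaiDaa ⇒ iaiaiaiaaiaSaaa ⇒ iaiaiaiaaiaSaaaaa ⇒ iaiaiaiaaiaiaaaaa

S ⇒ Saa   [S → S a a]
Saa ⇒ WDaa   [S → W D]
WDaa ⇒ iDiDaa   [W → i D i]
iDiDaa ⇒ iaSaiDaa   [D → a S a]
iaSaiDaa ⇒ iaWDaiDaa   [S → W D]
iaWDaiDaa ⇒ iaiDiDaiDaa   [W → i D i]
iaiDiDaiDaa ⇒ iaiaSaiDaiDaa   [D → a S a]
iaiaSaiDaiDaa ⇒ iaiaiaiDaiDaa   [S → i]
iaiaiaiDaiDaa ⇒ iaiaiaiaaiDaa   [D → a]
iaiaiaiaaiDaa ⇒ iaiaiaiaaiaSaaa   [D → a S a]
iaiaiaiaaiaSaaa ⇒ iaiaiaiaaiaSaaaaa   [S → S a a]
iaiaiaiaaiaSaaaaa ⇒ iaiaiaiaaiaiaaaaa   [S → i]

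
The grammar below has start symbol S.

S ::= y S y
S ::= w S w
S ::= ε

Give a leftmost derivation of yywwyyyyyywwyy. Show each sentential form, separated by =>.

S => ySy   [S ::= y S y]
ySy => yySyy   [S ::= y S y]
yySyy => yywSwyy   [S ::= w S w]
yywSwyy => yywwSwwyy   [S ::= w S w]
yywwSwwyy => yywwySywwyy   [S ::= y S y]
yywwySywwyy => yywwyySyywwyy   [S ::= y S y]
yywwyySyywwyy => yywwyyySyyywwyy   [S ::= y S y]
yywwyyySyyywwyy => yywwyyyyyywwyy   [S ::= ε]

S => ySy => yySyy => yywSwyy => yywwSwwyy => yywwySywwyy => yywwyySyywwyy => yywwyyySyyywwyy => yywwyyyyyywwyy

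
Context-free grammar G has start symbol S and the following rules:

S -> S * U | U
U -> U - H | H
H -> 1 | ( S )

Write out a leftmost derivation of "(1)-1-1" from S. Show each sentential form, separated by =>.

S => U   [S -> U]
U => U-H   [U -> U - H]
U-H => U-H-H   [U -> U - H]
U-H-H => H-H-H   [U -> H]
H-H-H => (S)-H-H   [H -> ( S )]
(S)-H-H => (U)-H-H   [S -> U]
(U)-H-H => (H)-H-H   [U -> H]
(H)-H-H => (1)-H-H   [H -> 1]
(1)-H-H => (1)-1-H   [H -> 1]
(1)-1-H => (1)-1-1   [H -> 1]

S => U => U-H => U-H-H => H-H-H => (S)-H-H => (U)-H-H => (H)-H-H => (1)-H-H => (1)-1-H => (1)-1-1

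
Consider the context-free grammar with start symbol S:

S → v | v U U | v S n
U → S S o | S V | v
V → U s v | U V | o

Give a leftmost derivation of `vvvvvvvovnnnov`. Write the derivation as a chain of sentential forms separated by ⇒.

S ⇒ vUU ⇒ vSVU ⇒ vvSnVU ⇒ vvvSnnVU ⇒ vvvvSnnnVU ⇒ vvvvvUUnnnVU ⇒ vvvvvSSoUnnnVU ⇒ vvvvvvSoUnnnVU ⇒ vvvvvvvoUnnnVU ⇒ vvvvvvvovnnnVU ⇒ vvvvvvvovnnnoU ⇒ vvvvvvvovnnnov

S ⇒ vUU   [S → v U U]
vUU ⇒ vSVU   [U → S V]
vSVU ⇒ vvSnVU   [S → v S n]
vvSnVU ⇒ vvvSnnVU   [S → v S n]
vvvSnnVU ⇒ vvvvSnnnVU   [S → v S n]
vvvvSnnnVU ⇒ vvvvvUUnnnVU   [S → v U U]
vvvvvUUnnnVU ⇒ vvvvvSSoUnnnVU   [U → S S o]
vvvvvSSoUnnnVU ⇒ vvvvvvSoUnnnVU   [S → v]
vvvvvvSoUnnnVU ⇒ vvvvvvvoUnnnVU   [S → v]
vvvvvvvoUnnnVU ⇒ vvvvvvvovnnnVU   [U → v]
vvvvvvvovnnnVU ⇒ vvvvvvvovnnnoU   [V → o]
vvvvvvvovnnnoU ⇒ vvvvvvvovnnnov   [U → v]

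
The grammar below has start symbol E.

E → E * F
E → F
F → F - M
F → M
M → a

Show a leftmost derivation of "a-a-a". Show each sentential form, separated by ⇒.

E⇒F⇒F-M⇒F-M-M⇒M-M-M⇒a-M-M⇒a-a-M⇒a-a-a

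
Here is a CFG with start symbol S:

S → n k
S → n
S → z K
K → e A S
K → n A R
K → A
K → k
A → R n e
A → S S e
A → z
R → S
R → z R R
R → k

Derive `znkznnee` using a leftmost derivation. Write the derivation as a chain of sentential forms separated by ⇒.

S ⇒ zK ⇒ zA ⇒ zSSe ⇒ znkSe ⇒ znkzKe ⇒ znkzAe ⇒ znkzSSee ⇒ znkznSee ⇒ znkznnee

S ⇒ zK   [S → z K]
zK ⇒ zA   [K → A]
zA ⇒ zSSe   [A → S S e]
zSSe ⇒ znkSe   [S → n k]
znkSe ⇒ znkzKe   [S → z K]
znkzKe ⇒ znkzAe   [K → A]
znkzAe ⇒ znkzSSee   [A → S S e]
znkzSSee ⇒ znkznSee   [S → n]
znkznSee ⇒ znkznnee   [S → n]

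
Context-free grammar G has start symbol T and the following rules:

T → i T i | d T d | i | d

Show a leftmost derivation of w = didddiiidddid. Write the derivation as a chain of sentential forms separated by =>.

T => dTd   [T → d T d]
dTd => diTid   [T → i T i]
diTid => didTdid   [T → d T d]
didTdid => diddTddid   [T → d T d]
diddTddid => didddTdddid   [T → d T d]
didddTdddid => didddiTidddid   [T → i T i]
didddiTidddid => didddiiidddid   [T → i]

T => dTd => diTid => didTdid => diddTddid => didddTdddid => didddiTidddid => didddiiidddid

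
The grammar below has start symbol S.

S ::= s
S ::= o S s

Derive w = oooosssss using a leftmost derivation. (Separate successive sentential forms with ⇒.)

S⇒oSs⇒ooSss⇒oooSsss⇒ooooSssss⇒oooosssss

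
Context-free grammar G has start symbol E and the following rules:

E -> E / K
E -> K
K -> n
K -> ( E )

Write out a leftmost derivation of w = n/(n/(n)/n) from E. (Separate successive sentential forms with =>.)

E => E/K => K/K => n/K => n/(E) => n/(E/K) => n/(E/K/K) => n/(K/K/K) => n/(n/K/K) => n/(n/(E)/K) => n/(n/(K)/K) => n/(n/(n)/K) => n/(n/(n)/n)

E => E/K   [E -> E / K]
E/K => K/K   [E -> K]
K/K => n/K   [K -> n]
n/K => n/(E)   [K -> ( E )]
n/(E) => n/(E/K)   [E -> E / K]
n/(E/K) => n/(E/K/K)   [E -> E / K]
n/(E/K/K) => n/(K/K/K)   [E -> K]
n/(K/K/K) => n/(n/K/K)   [K -> n]
n/(n/K/K) => n/(n/(E)/K)   [K -> ( E )]
n/(n/(E)/K) => n/(n/(K)/K)   [E -> K]
n/(n/(K)/K) => n/(n/(n)/K)   [K -> n]
n/(n/(n)/K) => n/(n/(n)/n)   [K -> n]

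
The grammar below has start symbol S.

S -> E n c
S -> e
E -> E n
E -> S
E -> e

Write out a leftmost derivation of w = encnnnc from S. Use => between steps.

S=>Enc=>Ennc=>Ennnc=>Snnnc=>Encnnnc=>encnnnc

S => Enc   [S -> E n c]
Enc => Ennc   [E -> E n]
Ennc => Ennnc   [E -> E n]
Ennnc => Snnnc   [E -> S]
Snnnc => Encnnnc   [S -> E n c]
Encnnnc => encnnnc   [E -> e]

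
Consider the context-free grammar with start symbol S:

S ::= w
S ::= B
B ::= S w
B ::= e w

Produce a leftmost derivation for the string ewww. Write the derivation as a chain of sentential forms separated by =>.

S => B => Sw => Bw => Sww => Bww => ewww

S => B   [S ::= B]
B => Sw   [B ::= S w]
Sw => Bw   [S ::= B]
Bw => Sww   [B ::= S w]
Sww => Bww   [S ::= B]
Bww => ewww   [B ::= e w]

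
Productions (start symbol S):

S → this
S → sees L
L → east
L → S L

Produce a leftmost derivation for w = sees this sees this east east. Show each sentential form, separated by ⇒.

S ⇒ sees L ⇒ sees S L ⇒ sees this L ⇒ sees this S L ⇒ sees this sees L L ⇒ sees this sees S L L ⇒ sees this sees this L L ⇒ sees this sees this east L ⇒ sees this sees this east east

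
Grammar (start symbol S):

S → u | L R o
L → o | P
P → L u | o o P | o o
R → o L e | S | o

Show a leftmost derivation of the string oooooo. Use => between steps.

S => LRo => PRo => ooRo => ooSo => ooLRoo => oooRoo => oooooo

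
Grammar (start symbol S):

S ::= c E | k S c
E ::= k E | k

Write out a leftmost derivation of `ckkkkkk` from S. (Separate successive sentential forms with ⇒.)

S ⇒ cE ⇒ ckE ⇒ ckkE ⇒ ckkkE ⇒ ckkkkE ⇒ ckkkkkE ⇒ ckkkkkk

S ⇒ cE   [S ::= c E]
cE ⇒ ckE   [E ::= k E]
ckE ⇒ ckkE   [E ::= k E]
ckkE ⇒ ckkkE   [E ::= k E]
ckkkE ⇒ ckkkkE   [E ::= k E]
ckkkkE ⇒ ckkkkkE   [E ::= k E]
ckkkkkE ⇒ ckkkkkk   [E ::= k]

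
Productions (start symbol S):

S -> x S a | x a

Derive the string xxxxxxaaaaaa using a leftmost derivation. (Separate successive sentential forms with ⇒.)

S ⇒ xSa   [S -> x S a]
xSa ⇒ xxSaa   [S -> x S a]
xxSaa ⇒ xxxSaaa   [S -> x S a]
xxxSaaa ⇒ xxxxSaaaa   [S -> x S a]
xxxxSaaaa ⇒ xxxxxSaaaaa   [S -> x S a]
xxxxxSaaaaa ⇒ xxxxxxaaaaaa   [S -> x a]

S⇒xSa⇒xxSaa⇒xxxSaaa⇒xxxxSaaaa⇒xxxxxSaaaaa⇒xxxxxxaaaaaa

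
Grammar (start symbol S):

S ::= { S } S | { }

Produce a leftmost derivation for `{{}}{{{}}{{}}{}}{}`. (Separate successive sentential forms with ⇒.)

S ⇒ {S}S ⇒ {{}}S ⇒ {{}}{S}S ⇒ {{}}{{S}S}S ⇒ {{}}{{{}}S}S ⇒ {{}}{{{}}{S}S}S ⇒ {{}}{{{}}{{}}S}S ⇒ {{}}{{{}}{{}}{}}S ⇒ {{}}{{{}}{{}}{}}{}

S ⇒ {S}S   [S ::= { S } S]
{S}S ⇒ {{}}S   [S ::= { }]
{{}}S ⇒ {{}}{S}S   [S ::= { S } S]
{{}}{S}S ⇒ {{}}{{S}S}S   [S ::= { S } S]
{{}}{{S}S}S ⇒ {{}}{{{}}S}S   [S ::= { }]
{{}}{{{}}S}S ⇒ {{}}{{{}}{S}S}S   [S ::= { S } S]
{{}}{{{}}{S}S}S ⇒ {{}}{{{}}{{}}S}S   [S ::= { }]
{{}}{{{}}{{}}S}S ⇒ {{}}{{{}}{{}}{}}S   [S ::= { }]
{{}}{{{}}{{}}{}}S ⇒ {{}}{{{}}{{}}{}}{}   [S ::= { }]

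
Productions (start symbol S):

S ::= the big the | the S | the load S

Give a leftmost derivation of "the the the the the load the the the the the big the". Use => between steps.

S => the S   [S ::= the S]
the S => the the S   [S ::= the S]
the the S => the the the S   [S ::= the S]
the the the S => the the the the S   [S ::= the S]
the the the the S => the the the the the load S   [S ::= the load S]
the the the the the load S => the the the the the load the S   [S ::= the S]
the the the the the load the S => the the the the the load the the S   [S ::= the S]
the the the the the load the the S => the the the the the load the the the S   [S ::= the S]
the the the the the load the the the S => the the the the the load the the the the S   [S ::= the S]
the the the the the load the the the the S => the the the the the load the the the the the big the   [S ::= the big the]

S => the S => the the S => the the the S => the the the the S => the the the the the load S => the the the the the load the S => the the the the the load the the S => the the the the the load the the the S => the the the the the load the the the the S => the the the the the load the the the the the big the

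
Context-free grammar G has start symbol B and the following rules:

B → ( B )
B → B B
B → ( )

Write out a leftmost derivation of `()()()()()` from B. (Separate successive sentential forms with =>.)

B => BB   [B → B B]
BB => BBB   [B → B B]
BBB => BBBB   [B → B B]
BBBB => BBBBB   [B → B B]
BBBBB => ()BBBB   [B → ( )]
()BBBB => ()()BBB   [B → ( )]
()()BBB => ()()()BB   [B → ( )]
()()()BB => ()()()()B   [B → ( )]
()()()()B => ()()()()()   [B → ( )]

B => BB => BBB => BBBB => BBBBB => ()BBBB => ()()BBB => ()()()BB => ()()()()B => ()()()()()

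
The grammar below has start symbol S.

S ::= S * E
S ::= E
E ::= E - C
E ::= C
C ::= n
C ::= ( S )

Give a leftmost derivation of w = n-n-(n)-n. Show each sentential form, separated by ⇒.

S ⇒ E   [S ::= E]
E ⇒ E-C   [E ::= E - C]
E-C ⇒ E-C-C   [E ::= E - C]
E-C-C ⇒ E-C-C-C   [E ::= E - C]
E-C-C-C ⇒ C-C-C-C   [E ::= C]
C-C-C-C ⇒ n-C-C-C   [C ::= n]
n-C-C-C ⇒ n-n-C-C   [C ::= n]
n-n-C-C ⇒ n-n-(S)-C   [C ::= ( S )]
n-n-(S)-C ⇒ n-n-(E)-C   [S ::= E]
n-n-(E)-C ⇒ n-n-(C)-C   [E ::= C]
n-n-(C)-C ⇒ n-n-(n)-C   [C ::= n]
n-n-(n)-C ⇒ n-n-(n)-n   [C ::= n]

S ⇒ E ⇒ E-C ⇒ E-C-C ⇒ E-C-C-C ⇒ C-C-C-C ⇒ n-C-C-C ⇒ n-n-C-C ⇒ n-n-(S)-C ⇒ n-n-(E)-C ⇒ n-n-(C)-C ⇒ n-n-(n)-C ⇒ n-n-(n)-n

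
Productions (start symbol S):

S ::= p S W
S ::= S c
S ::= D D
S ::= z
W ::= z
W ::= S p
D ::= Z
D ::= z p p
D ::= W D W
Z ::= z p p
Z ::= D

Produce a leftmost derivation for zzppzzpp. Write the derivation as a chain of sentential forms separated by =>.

S => DD   [S ::= D D]
DD => WDWD   [D ::= W D W]
WDWD => zDWD   [W ::= z]
zDWD => zzppWD   [D ::= z p p]
zzppWD => zzppzD   [W ::= z]
zzppzD => zzppzzpp   [D ::= z p p]

S=>DD=>WDWD=>zDWD=>zzppWD=>zzppzD=>zzppzzpp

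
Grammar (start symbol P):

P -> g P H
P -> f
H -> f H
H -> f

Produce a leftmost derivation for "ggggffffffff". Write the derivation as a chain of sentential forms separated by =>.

P => gPH => ggPHH => gggPHHH => ggggPHHHH => ggggfHHHH => ggggffHHH => ggggfffHHH => ggggffffHHH => ggggfffffHH => ggggffffffH => ggggfffffffH => ggggffffffff

P => gPH   [P -> g P H]
gPH => ggPHH   [P -> g P H]
ggPHH => gggPHHH   [P -> g P H]
gggPHHH => ggggPHHHH   [P -> g P H]
ggggPHHHH => ggggfHHHH   [P -> f]
ggggfHHHH => ggggffHHH   [H -> f]
ggggffHHH => ggggfffHHH   [H -> f H]
ggggfffHHH => ggggffffHHH   [H -> f H]
ggggffffHHH => ggggfffffHH   [H -> f]
ggggfffffHH => ggggffffffH   [H -> f]
ggggffffffH => ggggfffffffH   [H -> f H]
ggggfffffffH => ggggffffffff   [H -> f]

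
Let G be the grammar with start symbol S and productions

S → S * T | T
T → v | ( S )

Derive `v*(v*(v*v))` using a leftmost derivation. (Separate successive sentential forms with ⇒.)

S⇒S*T⇒T*T⇒v*T⇒v*(S)⇒v*(S*T)⇒v*(T*T)⇒v*(v*T)⇒v*(v*(S))⇒v*(v*(S*T))⇒v*(v*(T*T))⇒v*(v*(v*T))⇒v*(v*(v*v))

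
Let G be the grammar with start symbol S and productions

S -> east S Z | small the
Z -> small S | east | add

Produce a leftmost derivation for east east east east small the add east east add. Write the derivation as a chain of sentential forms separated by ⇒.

S ⇒ east S Z ⇒ east east S Z Z ⇒ east east east S Z Z Z ⇒ east east east east S Z Z Z Z ⇒ east east east east small the Z Z Z Z ⇒ east east east east small the add Z Z Z ⇒ east east east east small the add east Z Z ⇒ east east east east small the add east east Z ⇒ east east east east small the add east east add

S ⇒ east S Z   [S -> east S Z]
east S Z ⇒ east east S Z Z   [S -> east S Z]
east east S Z Z ⇒ east east east S Z Z Z   [S -> east S Z]
east east east S Z Z Z ⇒ east east east east S Z Z Z Z   [S -> east S Z]
east east east east S Z Z Z Z ⇒ east east east east small the Z Z Z Z   [S -> small the]
east east east east small the Z Z Z Z ⇒ east east east east small the add Z Z Z   [Z -> add]
east east east east small the add Z Z Z ⇒ east east east east small the add east Z Z   [Z -> east]
east east east east small the add east Z Z ⇒ east east east east small the add east east Z   [Z -> east]
east east east east small the add east east Z ⇒ east east east east small the add east east add   [Z -> add]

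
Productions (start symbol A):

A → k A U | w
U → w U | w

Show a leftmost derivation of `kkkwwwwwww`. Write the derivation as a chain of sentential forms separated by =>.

A => kAU   [A → k A U]
kAU => kkAUU   [A → k A U]
kkAUU => kkkAUUU   [A → k A U]
kkkAUUU => kkkwUUU   [A → w]
kkkwUUU => kkkwwUU   [U → w]
kkkwwUU => kkkwwwUU   [U → w U]
kkkwwwUU => kkkwwwwU   [U → w]
kkkwwwwU => kkkwwwwwU   [U → w U]
kkkwwwwwU => kkkwwwwwwU   [U → w U]
kkkwwwwwwU => kkkwwwwwww   [U → w]

A=>kAU=>kkAUU=>kkkAUUU=>kkkwUUU=>kkkwwUU=>kkkwwwUU=>kkkwwwwU=>kkkwwwwwU=>kkkwwwwwwU=>kkkwwwwwww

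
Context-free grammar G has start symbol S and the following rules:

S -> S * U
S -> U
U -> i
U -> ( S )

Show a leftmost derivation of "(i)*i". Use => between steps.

S=>S*U=>U*U=>(S)*U=>(U)*U=>(i)*U=>(i)*i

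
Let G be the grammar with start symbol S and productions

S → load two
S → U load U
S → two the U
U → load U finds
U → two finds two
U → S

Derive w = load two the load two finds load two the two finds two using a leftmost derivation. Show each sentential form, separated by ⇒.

S ⇒ U load U ⇒ load U finds load U ⇒ load S finds load U ⇒ load two the U finds load U ⇒ load two the S finds load U ⇒ load two the load two finds load U ⇒ load two the load two finds load S ⇒ load two the load two finds load two the U ⇒ load two the load two finds load two the two finds two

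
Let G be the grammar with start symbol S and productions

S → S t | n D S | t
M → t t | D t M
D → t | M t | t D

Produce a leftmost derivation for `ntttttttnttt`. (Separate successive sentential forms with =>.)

S => nDS => ntDS => nttDS => ntttDS => nttttDS => nttttMtS => ntttttttS => ntttttttnDS => ntttttttntS => ntttttttntSt => ntttttttnttt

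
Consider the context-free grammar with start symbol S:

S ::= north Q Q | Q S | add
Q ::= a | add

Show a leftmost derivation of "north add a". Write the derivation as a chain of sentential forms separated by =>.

S => north Q Q   [S ::= north Q Q]
north Q Q => north add Q   [Q ::= add]
north add Q => north add a   [Q ::= a]

S => north Q Q => north add Q => north add a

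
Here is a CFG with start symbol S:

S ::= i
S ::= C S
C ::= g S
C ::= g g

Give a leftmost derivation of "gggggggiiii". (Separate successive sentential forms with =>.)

S => CS   [S ::= C S]
CS => gSS   [C ::= g S]
gSS => gCSS   [S ::= C S]
gCSS => ggSSS   [C ::= g S]
ggSSS => ggCSSS   [S ::= C S]
ggCSSS => gggSSSS   [C ::= g S]
gggSSSS => gggCSSSS   [S ::= C S]
gggCSSSS => gggggSSSS   [C ::= g g]
gggggSSSS => gggggCSSSS   [S ::= C S]
gggggCSSSS => gggggggSSSS   [C ::= g g]
gggggggSSSS => gggggggiSSS   [S ::= i]
gggggggiSSS => gggggggiiSS   [S ::= i]
gggggggiiSS => gggggggiiiS   [S ::= i]
gggggggiiiS => gggggggiiii   [S ::= i]

S => CS => gSS => gCSS => ggSSS => ggCSSS => gggSSSS => gggCSSSS => gggggSSSS => gggggCSSSS => gggggggSSSS => gggggggiSSS => gggggggiiSS => gggggggiiiS => gggggggiiii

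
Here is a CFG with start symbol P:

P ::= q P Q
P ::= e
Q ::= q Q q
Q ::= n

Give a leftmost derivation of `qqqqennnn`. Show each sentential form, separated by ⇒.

P ⇒ qPQ   [P ::= q P Q]
qPQ ⇒ qqPQQ   [P ::= q P Q]
qqPQQ ⇒ qqqPQQQ   [P ::= q P Q]
qqqPQQQ ⇒ qqqqPQQQQ   [P ::= q P Q]
qqqqPQQQQ ⇒ qqqqeQQQQ   [P ::= e]
qqqqeQQQQ ⇒ qqqqenQQQ   [Q ::= n]
qqqqenQQQ ⇒ qqqqennQQ   [Q ::= n]
qqqqennQQ ⇒ qqqqennnQ   [Q ::= n]
qqqqennnQ ⇒ qqqqennnn   [Q ::= n]

P ⇒ qPQ ⇒ qqPQQ ⇒ qqqPQQQ ⇒ qqqqPQQQQ ⇒ qqqqeQQQQ ⇒ qqqqenQQQ ⇒ qqqqennQQ ⇒ qqqqennnQ ⇒ qqqqennnn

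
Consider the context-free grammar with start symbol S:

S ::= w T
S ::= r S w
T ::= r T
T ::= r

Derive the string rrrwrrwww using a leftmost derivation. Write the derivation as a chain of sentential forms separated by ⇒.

S ⇒ rSw   [S ::= r S w]
rSw ⇒ rrSww   [S ::= r S w]
rrSww ⇒ rrrSwww   [S ::= r S w]
rrrSwww ⇒ rrrwTwww   [S ::= w T]
rrrwTwww ⇒ rrrwrTwww   [T ::= r T]
rrrwrTwww ⇒ rrrwrrwww   [T ::= r]

S ⇒ rSw ⇒ rrSww ⇒ rrrSwww ⇒ rrrwTwww ⇒ rrrwrTwww ⇒ rrrwrrwww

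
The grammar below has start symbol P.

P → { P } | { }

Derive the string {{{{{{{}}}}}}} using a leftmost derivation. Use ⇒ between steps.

P ⇒ {P}   [P → { P }]
{P} ⇒ {{P}}   [P → { P }]
{{P}} ⇒ {{{P}}}   [P → { P }]
{{{P}}} ⇒ {{{{P}}}}   [P → { P }]
{{{{P}}}} ⇒ {{{{{P}}}}}   [P → { P }]
{{{{{P}}}}} ⇒ {{{{{{P}}}}}}   [P → { P }]
{{{{{{P}}}}}} ⇒ {{{{{{{}}}}}}}   [P → { }]

P ⇒ {P} ⇒ {{P}} ⇒ {{{P}}} ⇒ {{{{P}}}} ⇒ {{{{{P}}}}} ⇒ {{{{{{P}}}}}} ⇒ {{{{{{{}}}}}}}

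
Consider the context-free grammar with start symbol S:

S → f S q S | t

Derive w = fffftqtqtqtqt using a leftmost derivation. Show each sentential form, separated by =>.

S=>fSqS=>ffSqSqS=>fffSqSqSqS=>ffffSqSqSqSqS=>fffftqSqSqSqS=>fffftqtqSqSqS=>fffftqtqtqSqS=>fffftqtqtqtqS=>fffftqtqtqtqt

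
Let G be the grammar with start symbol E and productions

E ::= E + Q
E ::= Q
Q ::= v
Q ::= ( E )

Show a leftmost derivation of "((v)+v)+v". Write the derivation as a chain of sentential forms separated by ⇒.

E ⇒ E+Q ⇒ Q+Q ⇒ (E)+Q ⇒ (E+Q)+Q ⇒ (Q+Q)+Q ⇒ ((E)+Q)+Q ⇒ ((Q)+Q)+Q ⇒ ((v)+Q)+Q ⇒ ((v)+v)+Q ⇒ ((v)+v)+v

E ⇒ E+Q   [E ::= E + Q]
E+Q ⇒ Q+Q   [E ::= Q]
Q+Q ⇒ (E)+Q   [Q ::= ( E )]
(E)+Q ⇒ (E+Q)+Q   [E ::= E + Q]
(E+Q)+Q ⇒ (Q+Q)+Q   [E ::= Q]
(Q+Q)+Q ⇒ ((E)+Q)+Q   [Q ::= ( E )]
((E)+Q)+Q ⇒ ((Q)+Q)+Q   [E ::= Q]
((Q)+Q)+Q ⇒ ((v)+Q)+Q   [Q ::= v]
((v)+Q)+Q ⇒ ((v)+v)+Q   [Q ::= v]
((v)+v)+Q ⇒ ((v)+v)+v   [Q ::= v]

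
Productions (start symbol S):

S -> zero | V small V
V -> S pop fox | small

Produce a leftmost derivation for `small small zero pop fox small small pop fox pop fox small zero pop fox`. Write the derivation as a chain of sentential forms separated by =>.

S => V small V => S pop fox small V => V small V pop fox small V => small small V pop fox small V => small small S pop fox pop fox small V => small small V small V pop fox pop fox small V => small small S pop fox small V pop fox pop fox small V => small small zero pop fox small V pop fox pop fox small V => small small zero pop fox small small pop fox pop fox small V => small small zero pop fox small small pop fox pop fox small S pop fox => small small zero pop fox small small pop fox pop fox small zero pop fox

S => V small V   [S -> V small V]
V small V => S pop fox small V   [V -> S pop fox]
S pop fox small V => V small V pop fox small V   [S -> V small V]
V small V pop fox small V => small small V pop fox small V   [V -> small]
small small V pop fox small V => small small S pop fox pop fox small V   [V -> S pop fox]
small small S pop fox pop fox small V => small small V small V pop fox pop fox small V   [S -> V small V]
small small V small V pop fox pop fox small V => small small S pop fox small V pop fox pop fox small V   [V -> S pop fox]
small small S pop fox small V pop fox pop fox small V => small small zero pop fox small V pop fox pop fox small V   [S -> zero]
small small zero pop fox small V pop fox pop fox small V => small small zero pop fox small small pop fox pop fox small V   [V -> small]
small small zero pop fox small small pop fox pop fox small V => small small zero pop fox small small pop fox pop fox small S pop fox   [V -> S pop fox]
small small zero pop fox small small pop fox pop fox small S pop fox => small small zero pop fox small small pop fox pop fox small zero pop fox   [S -> zero]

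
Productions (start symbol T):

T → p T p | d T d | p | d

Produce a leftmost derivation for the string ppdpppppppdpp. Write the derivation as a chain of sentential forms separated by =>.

T => pTp => ppTpp => ppdTdpp => ppdpTpdpp => ppdppTppdpp => ppdpppTpppdpp => ppdpppppppdpp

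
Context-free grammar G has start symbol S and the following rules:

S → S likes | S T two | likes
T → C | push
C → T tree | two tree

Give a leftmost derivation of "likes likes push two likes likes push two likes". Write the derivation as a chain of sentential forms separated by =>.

S => S likes   [S → S likes]
S likes => S T two likes   [S → S T two]
S T two likes => S likes T two likes   [S → S likes]
S likes T two likes => S likes likes T two likes   [S → S likes]
S likes likes T two likes => S T two likes likes T two likes   [S → S T two]
S T two likes likes T two likes => S likes T two likes likes T two likes   [S → S likes]
S likes T two likes likes T two likes => likes likes T two likes likes T two likes   [S → likes]
likes likes T two likes likes T two likes => likes likes push two likes likes T two likes   [T → push]
likes likes push two likes likes T two likes => likes likes push two likes likes push two likes   [T → push]

S => S likes => S T two likes => S likes T two likes => S likes likes T two likes => S T two likes likes T two likes => S likes T two likes likes T two likes => likes likes T two likes likes T two likes => likes likes push two likes likes T two likes => likes likes push two likes likes push two likes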